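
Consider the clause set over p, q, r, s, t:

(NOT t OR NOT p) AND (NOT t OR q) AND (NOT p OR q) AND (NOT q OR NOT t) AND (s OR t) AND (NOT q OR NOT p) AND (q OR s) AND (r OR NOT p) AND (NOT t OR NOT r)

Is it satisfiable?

Satisfiable

Suppose t = false.
From the singleton clause (s), s = true.
Suppose p = false.
No clause remains; q, r are free.
A satisfying assignment: p: false, q: true, r: false, s: true, t: false.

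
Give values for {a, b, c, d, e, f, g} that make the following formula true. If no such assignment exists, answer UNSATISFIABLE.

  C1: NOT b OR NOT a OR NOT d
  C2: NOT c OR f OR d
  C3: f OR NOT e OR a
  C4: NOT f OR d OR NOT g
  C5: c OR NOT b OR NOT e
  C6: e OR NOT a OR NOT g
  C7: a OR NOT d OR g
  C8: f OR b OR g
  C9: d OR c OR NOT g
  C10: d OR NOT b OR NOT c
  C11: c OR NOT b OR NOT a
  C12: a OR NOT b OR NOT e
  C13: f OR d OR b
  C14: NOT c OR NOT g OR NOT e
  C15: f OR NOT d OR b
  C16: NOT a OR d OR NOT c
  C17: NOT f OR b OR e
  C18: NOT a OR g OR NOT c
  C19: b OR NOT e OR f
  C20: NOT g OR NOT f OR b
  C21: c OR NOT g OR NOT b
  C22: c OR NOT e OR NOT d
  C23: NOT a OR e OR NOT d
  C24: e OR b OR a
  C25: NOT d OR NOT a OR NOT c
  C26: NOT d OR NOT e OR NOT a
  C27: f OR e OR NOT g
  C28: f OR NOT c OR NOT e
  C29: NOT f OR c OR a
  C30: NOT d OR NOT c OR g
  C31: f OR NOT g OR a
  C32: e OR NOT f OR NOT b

Branch on b: set b = true.
Branch on a: set a = false.
(NOT e) alone gives e = false.
(NOT f) alone gives f = false.
(NOT g) alone gives g = false.
(NOT d) alone gives d = false.
(NOT c) alone gives c = false.
Every clause now holds.

a=false; b=true; c=false; d=false; e=false; f=false; g=false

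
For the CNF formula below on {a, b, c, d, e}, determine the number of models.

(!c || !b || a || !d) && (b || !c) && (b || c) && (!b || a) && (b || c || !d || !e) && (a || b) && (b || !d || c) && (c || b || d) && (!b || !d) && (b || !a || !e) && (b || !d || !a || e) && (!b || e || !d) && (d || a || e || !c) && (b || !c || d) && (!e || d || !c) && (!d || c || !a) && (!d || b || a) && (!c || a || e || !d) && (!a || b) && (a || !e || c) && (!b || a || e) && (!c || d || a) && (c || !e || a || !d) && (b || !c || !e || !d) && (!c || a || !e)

3

There are 2^5 = 32 truth assignments over (a, b, c, d, e).
Split on d. With d = true, the clauses containing d are satisfied and !d drops from the rest; 0 of the 2^4 = 16 assignments to the other variables satisfy what remains.
With d = false, by the same count on the reduced clause set, 3 assignments work.
Total: 0 + 3 = 3.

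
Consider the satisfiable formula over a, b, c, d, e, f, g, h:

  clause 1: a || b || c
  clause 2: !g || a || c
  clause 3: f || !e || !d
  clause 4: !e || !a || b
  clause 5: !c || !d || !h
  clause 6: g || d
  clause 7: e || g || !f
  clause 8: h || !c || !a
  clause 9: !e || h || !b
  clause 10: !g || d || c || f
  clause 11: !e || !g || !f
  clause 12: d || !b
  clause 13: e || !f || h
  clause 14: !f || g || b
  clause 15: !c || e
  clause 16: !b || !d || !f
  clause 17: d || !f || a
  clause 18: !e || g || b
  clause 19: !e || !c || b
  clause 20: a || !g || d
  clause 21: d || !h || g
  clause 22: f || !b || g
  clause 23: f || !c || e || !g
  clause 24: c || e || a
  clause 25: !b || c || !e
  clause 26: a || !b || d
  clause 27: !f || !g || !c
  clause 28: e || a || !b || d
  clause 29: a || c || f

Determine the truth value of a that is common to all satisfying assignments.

True

Suppose a = false.
Suppose b = true.
The clause (d) is unit, so d = true.
The clause (!f) is unit, so f = false.
The clause (!e) is unit, so e = false.
The clause (!c) is unit, so c = false.
But (c) is also a unit clause — contradiction.
That branch fails; take b = false instead.
The clause (c) is unit, so c = true.
The clause (e) is unit, so e = true.
But (!e) is also a unit clause — contradiction.
Either choice for b ends in contradiction.
So every satisfying assignment has a = True.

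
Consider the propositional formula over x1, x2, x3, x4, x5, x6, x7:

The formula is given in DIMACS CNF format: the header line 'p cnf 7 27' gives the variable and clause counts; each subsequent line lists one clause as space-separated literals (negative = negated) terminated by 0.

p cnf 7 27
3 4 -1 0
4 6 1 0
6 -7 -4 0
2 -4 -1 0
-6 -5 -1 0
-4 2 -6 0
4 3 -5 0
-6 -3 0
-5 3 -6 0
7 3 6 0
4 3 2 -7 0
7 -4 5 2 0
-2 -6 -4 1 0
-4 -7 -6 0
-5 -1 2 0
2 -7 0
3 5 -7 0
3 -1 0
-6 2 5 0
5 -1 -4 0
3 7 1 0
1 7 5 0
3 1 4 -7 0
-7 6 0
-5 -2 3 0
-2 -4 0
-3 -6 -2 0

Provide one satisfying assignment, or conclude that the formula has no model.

x1=False, x2=False, x3=True, x4=True, x5=True, x6=False, x7=False

Suppose x6 = False.
Unit clause (¬x7) forces x7 = False.
Unit clause (x3) forces x3 = True.
Suppose x4 = True.
Unit clause (¬x2) forces x2 = False.
Unit clause (¬x1) forces x1 = False.
Unit clause (x5) forces x5 = True.
Every clause now holds.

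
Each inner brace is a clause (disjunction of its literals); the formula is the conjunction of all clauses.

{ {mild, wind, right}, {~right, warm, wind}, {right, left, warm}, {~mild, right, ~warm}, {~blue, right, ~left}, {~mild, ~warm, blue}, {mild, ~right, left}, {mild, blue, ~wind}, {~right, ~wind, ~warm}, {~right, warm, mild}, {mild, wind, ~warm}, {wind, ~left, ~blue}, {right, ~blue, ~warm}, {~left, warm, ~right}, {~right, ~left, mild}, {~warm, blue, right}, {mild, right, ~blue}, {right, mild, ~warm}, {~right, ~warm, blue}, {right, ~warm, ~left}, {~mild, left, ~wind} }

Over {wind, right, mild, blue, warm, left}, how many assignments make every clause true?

There are 2^6 = 64 truth assignments over (wind, right, mild, blue, warm, left).
Split on blue. With blue = 1, the clauses containing blue are satisfied and ~blue drops from the rest; 1 of the 2^5 = 32 assignments to the other variables satisfy what remains.
With blue = 0, by the same count on the reduced clause set, 2 assignments work.
(One model: wind=F, right=F, mild=T, blue=F, warm=F, left=T.)
Total: 1 + 2 = 3.

3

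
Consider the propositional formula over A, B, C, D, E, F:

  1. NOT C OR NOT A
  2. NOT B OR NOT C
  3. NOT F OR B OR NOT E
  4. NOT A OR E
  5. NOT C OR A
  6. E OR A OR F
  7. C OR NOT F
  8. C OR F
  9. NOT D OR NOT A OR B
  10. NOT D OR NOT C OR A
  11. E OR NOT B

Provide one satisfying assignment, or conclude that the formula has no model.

UNSATISFIABLE

Case C = false:
From the singleton clause (NOT F), F = false.
Now (F) is unsatisfied and unit — conflict.
Undo C and try C = true.
From the singleton clause (NOT A), A = false.
Now (A) is unsatisfied and unit — conflict.
Neither C = true nor C = false works.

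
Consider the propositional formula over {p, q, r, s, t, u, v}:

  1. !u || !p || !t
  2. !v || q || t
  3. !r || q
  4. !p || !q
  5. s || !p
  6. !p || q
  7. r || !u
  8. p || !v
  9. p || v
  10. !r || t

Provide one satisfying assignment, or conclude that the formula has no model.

UNSATISFIABLE

Suppose r = false.
(!u) alone gives u = false.
Suppose p = false.
(!v) alone gives v = false.
Now (v) is unsatisfied and unit — conflict.
That branch fails; take p = true instead.
(!q) alone gives q = false.
Now (q) is unsatisfied and unit — conflict.
Either choice for p ends in contradiction.
That branch fails; take r = true instead.
(q) alone gives q = true.
(!p) alone gives p = false.
(!v) alone gives v = false.
Now (v) is unsatisfied and unit — conflict.
Either choice for r ends in contradiction.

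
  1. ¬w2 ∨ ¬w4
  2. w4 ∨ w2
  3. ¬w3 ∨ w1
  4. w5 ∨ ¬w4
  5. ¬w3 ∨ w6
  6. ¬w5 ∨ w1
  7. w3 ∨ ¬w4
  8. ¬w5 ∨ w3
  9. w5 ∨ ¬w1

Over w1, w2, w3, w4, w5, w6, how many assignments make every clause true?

There are 2^6 = 64 truth assignments over (w1, w2, w3, w4, w5, w6).
Split on w5. With w5 = True, the clauses containing w5 are satisfied and ¬w5 drops from the rest; 2 of the 2^5 = 32 assignments to the other variables satisfy what remains.
With w5 = False, by the same count on the reduced clause set, 2 assignments work.
Total: 2 + 2 = 4.

4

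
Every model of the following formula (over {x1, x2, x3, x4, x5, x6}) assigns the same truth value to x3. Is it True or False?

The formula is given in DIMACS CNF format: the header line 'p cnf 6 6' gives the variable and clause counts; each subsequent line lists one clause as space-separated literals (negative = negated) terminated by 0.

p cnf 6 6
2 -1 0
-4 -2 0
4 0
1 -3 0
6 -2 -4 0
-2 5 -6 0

False

Suppose x3 = True.
Unit clause (x4) forces x4 = True.
Unit clause (¬x2) forces x2 = False.
Unit clause (¬x1) forces x1 = False.
But (x1) is also a unit clause — contradiction.
So every satisfying assignment has x3 = False.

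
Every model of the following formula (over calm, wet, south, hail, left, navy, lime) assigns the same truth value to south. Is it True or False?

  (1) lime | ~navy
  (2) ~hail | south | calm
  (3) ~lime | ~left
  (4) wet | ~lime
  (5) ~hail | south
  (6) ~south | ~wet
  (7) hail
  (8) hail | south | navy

True

Suppose south = 0.
Unit clause (~hail) forces hail = 0.
But (hail) is also a unit clause — contradiction.
So every satisfying assignment has south = True.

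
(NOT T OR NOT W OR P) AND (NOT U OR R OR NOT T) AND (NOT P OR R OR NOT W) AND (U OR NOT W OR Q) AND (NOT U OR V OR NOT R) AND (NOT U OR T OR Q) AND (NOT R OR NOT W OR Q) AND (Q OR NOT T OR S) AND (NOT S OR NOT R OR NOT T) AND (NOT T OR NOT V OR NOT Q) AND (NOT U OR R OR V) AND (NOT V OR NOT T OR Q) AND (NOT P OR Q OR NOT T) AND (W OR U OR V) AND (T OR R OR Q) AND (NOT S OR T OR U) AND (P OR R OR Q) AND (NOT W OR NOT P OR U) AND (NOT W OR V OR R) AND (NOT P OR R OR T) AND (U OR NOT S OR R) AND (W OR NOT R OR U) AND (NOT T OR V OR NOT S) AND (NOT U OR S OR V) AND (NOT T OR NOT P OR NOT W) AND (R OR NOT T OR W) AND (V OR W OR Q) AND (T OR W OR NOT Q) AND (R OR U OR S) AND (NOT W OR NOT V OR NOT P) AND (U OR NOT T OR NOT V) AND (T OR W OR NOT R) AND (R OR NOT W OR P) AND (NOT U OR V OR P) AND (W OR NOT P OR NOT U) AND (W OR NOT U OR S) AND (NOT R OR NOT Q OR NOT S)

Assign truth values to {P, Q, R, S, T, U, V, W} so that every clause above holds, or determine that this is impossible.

Try T = false.
Try U = false.
From the singleton clause (NOT S), S = false.
From the singleton clause (R), R = true.
From the singleton clause (W), W = true.
From the singleton clause (Q), Q = true.
From the singleton clause (NOT P), P = false.
No clause remains; V is free.

P=false; Q=true; R=true; S=false; T=false; U=false; V=true; W=true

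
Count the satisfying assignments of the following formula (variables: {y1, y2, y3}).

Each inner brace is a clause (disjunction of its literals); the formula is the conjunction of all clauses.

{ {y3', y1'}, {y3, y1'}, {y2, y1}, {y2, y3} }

There are 2^3 = 8 truth assignments over (y1, y2, y3).
Split on y3. With y3 = 1, the clauses containing y3 are satisfied and y3' drops from the rest; 1 of the 2^2 = 4 assignments to the other variables satisfy what remains.
With y3 = 0, by the same count on the reduced clause set, 1 assignment works.
(One model: y1=F, y2=T, y3=F.)
Total: 1 + 1 = 2.

2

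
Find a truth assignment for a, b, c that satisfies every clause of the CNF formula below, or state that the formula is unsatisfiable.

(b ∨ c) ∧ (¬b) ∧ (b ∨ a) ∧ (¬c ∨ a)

Unit clause (¬b) forces b = False.
Unit clause (c) forces c = True.
Unit clause (a) forces a = True.
Every clause now holds.

a=True,  b=False,  c=True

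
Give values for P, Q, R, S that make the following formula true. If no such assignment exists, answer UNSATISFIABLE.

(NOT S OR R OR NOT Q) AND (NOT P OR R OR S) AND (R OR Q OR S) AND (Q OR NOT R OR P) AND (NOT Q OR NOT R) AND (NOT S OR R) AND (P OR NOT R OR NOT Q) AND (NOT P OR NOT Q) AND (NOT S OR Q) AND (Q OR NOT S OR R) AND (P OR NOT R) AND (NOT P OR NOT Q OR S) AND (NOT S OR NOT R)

P=true, Q=false, R=true, S=false

Try Q = false.
The clause (NOT S) is unit, so S = false.
The clause (R) is unit, so R = true.
The clause (P) is unit, so P = true.
All clauses are satisfied.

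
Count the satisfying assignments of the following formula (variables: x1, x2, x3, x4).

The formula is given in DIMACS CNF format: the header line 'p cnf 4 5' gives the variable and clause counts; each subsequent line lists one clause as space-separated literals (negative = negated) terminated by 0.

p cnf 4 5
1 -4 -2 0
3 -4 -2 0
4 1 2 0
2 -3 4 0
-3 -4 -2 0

9

There are 2^4 = 16 truth assignments over (x1, x2, x3, x4).
Check each against the 5 clauses (columns in the order x1, x2, x3, x4):
  F F F F  ✗ fails (x4 ∨ x1 ∨ x2)
  F F F T  ✓ satisfies all
  F F T F  ✗ fails (x4 ∨ x1 ∨ x2)
  F F T T  ✓ satisfies all
  F T F F  ✓ satisfies all
  F T F T  ✗ fails (x1 ∨ ¬x4 ∨ ¬x2)
  F T T F  ✓ satisfies all
  F T T T  ✗ fails (x1 ∨ ¬x4 ∨ ¬x2)
  T F F F  ✓ satisfies all
  T F F T  ✓ satisfies all
  T F T F  ✗ fails (x2 ∨ ¬x3 ∨ x4)
  T F T T  ✓ satisfies all
  T T F F  ✓ satisfies all
  T T F T  ✗ fails (x3 ∨ ¬x4 ∨ ¬x2)
  T T T F  ✓ satisfies all
  T T T T  ✗ fails (¬x3 ∨ ¬x4 ∨ ¬x2)
9 of the 16 rows are models.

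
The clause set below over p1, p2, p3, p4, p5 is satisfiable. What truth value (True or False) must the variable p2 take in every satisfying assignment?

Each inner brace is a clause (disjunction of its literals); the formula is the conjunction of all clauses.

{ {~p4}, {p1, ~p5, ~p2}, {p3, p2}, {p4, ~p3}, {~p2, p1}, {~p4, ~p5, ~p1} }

True

Suppose p2 = 0.
Unit clause (~p4) forces p4 = 0.
Unit clause (p3) forces p3 = 1.
That conflicts with the unit clause (~p3).
So every satisfying assignment has p2 = True.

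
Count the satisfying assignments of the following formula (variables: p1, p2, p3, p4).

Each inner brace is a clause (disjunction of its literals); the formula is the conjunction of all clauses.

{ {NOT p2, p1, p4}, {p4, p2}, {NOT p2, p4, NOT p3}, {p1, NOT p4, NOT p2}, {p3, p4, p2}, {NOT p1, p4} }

6

There are 2^4 = 16 truth assignments over (p1, p2, p3, p4).
Check each against the 6 clauses (columns in the order p1, p2, p3, p4):
  F F F F  ✗ fails (p4 OR p2)
  F F F T  ✓ satisfies all
  F F T F  ✗ fails (p4 OR p2)
  F F T T  ✓ satisfies all
  F T F F  ✗ fails (NOT p2 OR p1 OR p4)
  F T F T  ✗ fails (p1 OR NOT p4 OR NOT p2)
  F T T F  ✗ fails (NOT p2 OR p1 OR p4)
  F T T T  ✗ fails (p1 OR NOT p4 OR NOT p2)
  T F F F  ✗ fails (p4 OR p2)
  T F F T  ✓ satisfies all
  T F T F  ✗ fails (p4 OR p2)
  T F T T  ✓ satisfies all
  T T F F  ✗ fails (NOT p1 OR p4)
  T T F T  ✓ satisfies all
  T T T F  ✗ fails (NOT p2 OR p4 OR NOT p3)
  T T T T  ✓ satisfies all
6 of the 16 rows are models.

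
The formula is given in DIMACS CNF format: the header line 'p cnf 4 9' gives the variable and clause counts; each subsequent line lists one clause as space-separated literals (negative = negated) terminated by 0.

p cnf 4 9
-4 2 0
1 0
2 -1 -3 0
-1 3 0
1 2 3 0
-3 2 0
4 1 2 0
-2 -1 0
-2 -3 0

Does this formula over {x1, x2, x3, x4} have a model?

No

From the singleton clause (x1), x1 = True.
From the singleton clause (x3), x3 = True.
From the singleton clause (x2), x2 = True.
That conflicts with the unit clause (¬x2).
No assignment satisfies every clause.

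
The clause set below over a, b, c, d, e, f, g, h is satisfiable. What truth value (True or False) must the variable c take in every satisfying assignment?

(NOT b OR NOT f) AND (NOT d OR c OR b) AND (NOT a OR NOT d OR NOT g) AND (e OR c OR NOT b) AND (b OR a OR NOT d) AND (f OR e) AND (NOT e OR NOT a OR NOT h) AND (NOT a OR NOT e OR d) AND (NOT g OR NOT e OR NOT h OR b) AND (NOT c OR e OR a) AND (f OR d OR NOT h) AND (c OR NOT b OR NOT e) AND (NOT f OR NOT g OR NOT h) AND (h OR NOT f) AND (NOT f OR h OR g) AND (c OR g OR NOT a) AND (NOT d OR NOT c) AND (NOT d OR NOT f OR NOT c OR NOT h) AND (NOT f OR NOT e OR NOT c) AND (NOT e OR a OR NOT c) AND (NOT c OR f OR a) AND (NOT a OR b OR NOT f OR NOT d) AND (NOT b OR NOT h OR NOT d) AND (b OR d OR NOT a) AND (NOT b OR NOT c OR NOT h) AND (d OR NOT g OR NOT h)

False

Suppose c = true.
(NOT d) alone gives d = false.
Suppose b = false.
(NOT a) alone gives a = false.
(e) alone gives e = true.
Now (NOT e) is unsatisfied and unit — conflict.
Undo b and try b = true.
(NOT f) alone gives f = false.
(e) alone gives e = true.
(NOT a) alone gives a = false.
Now (a) is unsatisfied and unit — conflict.
Either choice for b ends in contradiction.
So every satisfying assignment has c = False.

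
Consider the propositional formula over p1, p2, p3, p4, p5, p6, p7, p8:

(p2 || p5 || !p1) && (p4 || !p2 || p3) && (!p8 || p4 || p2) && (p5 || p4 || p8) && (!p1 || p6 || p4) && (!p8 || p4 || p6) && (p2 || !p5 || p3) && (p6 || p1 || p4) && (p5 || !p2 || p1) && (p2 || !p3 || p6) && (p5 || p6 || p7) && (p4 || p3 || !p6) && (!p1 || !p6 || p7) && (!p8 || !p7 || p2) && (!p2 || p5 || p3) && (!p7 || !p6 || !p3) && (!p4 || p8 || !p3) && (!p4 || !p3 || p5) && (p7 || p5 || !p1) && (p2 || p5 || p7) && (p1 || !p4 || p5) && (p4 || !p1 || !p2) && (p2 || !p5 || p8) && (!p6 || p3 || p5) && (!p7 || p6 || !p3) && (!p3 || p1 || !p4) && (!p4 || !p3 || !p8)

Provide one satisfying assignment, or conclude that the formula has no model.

Suppose p2 = true.
Suppose p4 = true.
Suppose p5 = true.
Suppose p8 = false.
(!p3) alone gives p3 = false.
Suppose p1 = true.
Suppose p6 = false.
No clause remains; p7 is free.

p1=true,  p2=true,  p3=false,  p4=true,  p5=true,  p6=false,  p7=true,  p8=false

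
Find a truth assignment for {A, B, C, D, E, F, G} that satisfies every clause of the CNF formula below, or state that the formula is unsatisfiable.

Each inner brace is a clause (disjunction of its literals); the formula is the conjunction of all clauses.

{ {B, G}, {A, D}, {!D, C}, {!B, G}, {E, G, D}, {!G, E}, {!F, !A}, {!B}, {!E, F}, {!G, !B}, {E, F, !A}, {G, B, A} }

(!B) alone gives B = false.
(G) alone gives G = true.
(E) alone gives E = true.
(F) alone gives F = true.
(!A) alone gives A = false.
(D) alone gives D = true.
(C) alone gives C = true.
All clauses are satisfied.

A: false, B: false, C: true, D: true, E: true, F: true, G: true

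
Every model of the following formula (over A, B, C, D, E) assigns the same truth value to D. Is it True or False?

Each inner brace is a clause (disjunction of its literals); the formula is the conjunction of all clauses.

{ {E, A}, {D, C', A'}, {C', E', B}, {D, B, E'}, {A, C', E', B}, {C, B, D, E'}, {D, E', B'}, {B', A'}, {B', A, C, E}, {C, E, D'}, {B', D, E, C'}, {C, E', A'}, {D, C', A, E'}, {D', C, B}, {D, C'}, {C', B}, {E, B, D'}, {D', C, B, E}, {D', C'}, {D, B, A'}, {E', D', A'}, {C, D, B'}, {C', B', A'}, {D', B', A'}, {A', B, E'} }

True

Suppose D = 0.
Unit clause (C') forces C = 0.
Unit clause (B') forces B = 0.
Unit clause (E') forces E = 0.
Unit clause (A) forces A = 1.
But (A') is also a unit clause — contradiction.
So every satisfying assignment has D = True.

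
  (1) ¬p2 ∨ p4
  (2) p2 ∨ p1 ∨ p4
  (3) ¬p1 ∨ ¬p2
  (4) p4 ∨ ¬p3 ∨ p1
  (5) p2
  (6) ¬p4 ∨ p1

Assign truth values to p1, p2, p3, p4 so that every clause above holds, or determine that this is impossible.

UNSATISFIABLE

(p2) alone gives p2 = True.
(p4) alone gives p4 = True.
(¬p1) alone gives p1 = False.
Now (p1) is unsatisfied and unit — conflict.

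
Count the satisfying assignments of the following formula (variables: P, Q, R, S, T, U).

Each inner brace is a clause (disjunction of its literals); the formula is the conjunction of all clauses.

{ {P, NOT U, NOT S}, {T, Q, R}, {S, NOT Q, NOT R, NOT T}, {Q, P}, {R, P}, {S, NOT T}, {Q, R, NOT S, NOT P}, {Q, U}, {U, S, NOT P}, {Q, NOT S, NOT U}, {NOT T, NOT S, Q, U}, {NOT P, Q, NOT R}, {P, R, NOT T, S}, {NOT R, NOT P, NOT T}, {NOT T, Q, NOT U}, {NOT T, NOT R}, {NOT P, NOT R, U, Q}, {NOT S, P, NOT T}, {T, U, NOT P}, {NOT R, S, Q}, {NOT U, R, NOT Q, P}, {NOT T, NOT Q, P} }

There are 2^6 = 64 truth assignments over (P, Q, R, S, T, U).
Split on R. With R = true, the clauses containing R are satisfied and NOT R drops from the rest; 5 of the 2^5 = 32 assignments to the other variables satisfy what remains.
With R = false, by the same count on the reduced clause set, 4 assignments work.
(One model: P=F, Q=T, R=T, S=F, T=F, U=F.)
Total: 5 + 4 = 9.

9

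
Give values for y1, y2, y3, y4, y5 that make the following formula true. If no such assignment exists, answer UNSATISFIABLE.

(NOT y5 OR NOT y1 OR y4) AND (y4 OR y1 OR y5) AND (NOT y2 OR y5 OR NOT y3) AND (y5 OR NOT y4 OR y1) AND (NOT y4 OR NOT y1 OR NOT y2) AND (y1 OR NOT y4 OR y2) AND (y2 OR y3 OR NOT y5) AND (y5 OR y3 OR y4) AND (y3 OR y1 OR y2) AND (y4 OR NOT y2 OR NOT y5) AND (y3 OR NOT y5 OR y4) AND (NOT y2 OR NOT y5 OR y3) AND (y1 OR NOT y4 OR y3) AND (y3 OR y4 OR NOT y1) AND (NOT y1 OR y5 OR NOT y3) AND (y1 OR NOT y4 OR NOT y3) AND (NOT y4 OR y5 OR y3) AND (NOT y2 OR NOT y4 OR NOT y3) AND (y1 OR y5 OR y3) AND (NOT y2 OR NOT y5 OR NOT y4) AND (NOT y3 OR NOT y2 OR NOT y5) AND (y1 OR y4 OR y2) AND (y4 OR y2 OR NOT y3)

Branch on y5: set y5 = true.
Branch on y1: set y1 = true.
The clause (y4) is unit, so y4 = true.
The clause (NOT y2) is unit, so y2 = false.
The clause (y3) is unit, so y3 = true.
Every clause now holds.

y1=true, y2=false, y3=true, y4=true, y5=true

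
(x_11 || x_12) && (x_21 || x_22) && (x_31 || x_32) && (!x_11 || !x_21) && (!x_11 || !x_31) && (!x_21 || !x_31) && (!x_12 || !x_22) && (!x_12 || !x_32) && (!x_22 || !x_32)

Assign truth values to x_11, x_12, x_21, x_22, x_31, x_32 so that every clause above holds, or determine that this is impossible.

UNSATISFIABLE

Case x_11 = true:
From the singleton clause (!x_21), x_21 = false.
From the singleton clause (x_22), x_22 = true.
From the singleton clause (!x_31), x_31 = false.
From the singleton clause (x_32), x_32 = true.
But (!x_32) is also a unit clause — contradiction.
Undo x_11 and try x_11 = false.
From the singleton clause (x_12), x_12 = true.
From the singleton clause (!x_22), x_22 = false.
From the singleton clause (x_21), x_21 = true.
From the singleton clause (!x_31), x_31 = false.
From the singleton clause (x_32), x_32 = true.
But (!x_32) is also a unit clause — contradiction.
Either choice for x_11 ends in contradiction.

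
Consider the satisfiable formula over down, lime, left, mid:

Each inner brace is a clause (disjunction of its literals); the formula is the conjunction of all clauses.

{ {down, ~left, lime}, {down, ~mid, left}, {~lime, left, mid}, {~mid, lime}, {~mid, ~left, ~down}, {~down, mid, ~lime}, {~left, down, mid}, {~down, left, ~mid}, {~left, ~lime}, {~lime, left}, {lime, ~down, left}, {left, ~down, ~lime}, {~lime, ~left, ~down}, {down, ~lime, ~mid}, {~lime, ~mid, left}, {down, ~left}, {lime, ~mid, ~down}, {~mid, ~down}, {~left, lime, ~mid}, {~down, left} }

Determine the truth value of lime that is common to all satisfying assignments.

Suppose lime = 1.
From the singleton clause (~left), left = 0.
That conflicts with the unit clause (left).
So every satisfying assignment has lime = False.

False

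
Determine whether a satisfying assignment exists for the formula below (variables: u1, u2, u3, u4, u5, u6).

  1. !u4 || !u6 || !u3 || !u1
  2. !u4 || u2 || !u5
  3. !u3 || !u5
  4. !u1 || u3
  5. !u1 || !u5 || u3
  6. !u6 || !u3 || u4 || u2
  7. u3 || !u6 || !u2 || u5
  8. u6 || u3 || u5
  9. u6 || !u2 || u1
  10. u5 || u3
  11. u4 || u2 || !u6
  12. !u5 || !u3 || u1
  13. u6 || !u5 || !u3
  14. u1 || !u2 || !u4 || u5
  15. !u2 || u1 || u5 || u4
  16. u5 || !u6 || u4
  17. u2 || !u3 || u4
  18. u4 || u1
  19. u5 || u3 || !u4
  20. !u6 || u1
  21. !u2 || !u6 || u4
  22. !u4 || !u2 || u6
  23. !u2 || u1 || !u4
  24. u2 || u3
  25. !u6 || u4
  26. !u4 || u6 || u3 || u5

Yes, satisfiable

Try u3 = true.
From the singleton clause (!u5), u5 = false.
Try u6 = false.
Try u2 = true.
From the singleton clause (u1), u1 = true.
From the singleton clause (!u4), u4 = false.
All clauses are satisfied.
A satisfying assignment: u1 ↦ true; u2 ↦ true; u3 ↦ true; u4 ↦ false; u5 ↦ false; u6 ↦ false.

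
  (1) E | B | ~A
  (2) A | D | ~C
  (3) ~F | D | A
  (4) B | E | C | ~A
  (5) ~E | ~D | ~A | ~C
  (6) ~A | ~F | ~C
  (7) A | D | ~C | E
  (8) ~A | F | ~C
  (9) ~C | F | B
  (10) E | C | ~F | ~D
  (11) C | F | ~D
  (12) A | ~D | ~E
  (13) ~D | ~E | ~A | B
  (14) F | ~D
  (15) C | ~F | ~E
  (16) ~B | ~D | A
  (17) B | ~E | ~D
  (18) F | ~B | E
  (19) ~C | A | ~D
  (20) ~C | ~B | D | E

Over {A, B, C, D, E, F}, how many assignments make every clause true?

There are 2^6 = 64 truth assignments over (A, B, C, D, E, F).
Split on F. With F = 1, the clauses containing F are satisfied and ~F drops from the rest; 1 of the 2^5 = 32 assignments to the other variables satisfy what remains.
With F = 0, by the same count on the reduced clause set, 5 assignments work.
Total: 1 + 5 = 6.

6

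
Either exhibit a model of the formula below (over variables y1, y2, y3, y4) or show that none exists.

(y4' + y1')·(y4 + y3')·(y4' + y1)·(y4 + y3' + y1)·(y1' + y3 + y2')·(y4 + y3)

UNSATISFIABLE

Suppose y4 = 0.
(y3') alone gives y3 = 0.
Now (y3) is unsatisfied and unit — conflict.
That branch fails; take y4 = 1 instead.
(y1') alone gives y1 = 0.
Now (y1) is unsatisfied and unit — conflict.
Either choice for y4 ends in contradiction.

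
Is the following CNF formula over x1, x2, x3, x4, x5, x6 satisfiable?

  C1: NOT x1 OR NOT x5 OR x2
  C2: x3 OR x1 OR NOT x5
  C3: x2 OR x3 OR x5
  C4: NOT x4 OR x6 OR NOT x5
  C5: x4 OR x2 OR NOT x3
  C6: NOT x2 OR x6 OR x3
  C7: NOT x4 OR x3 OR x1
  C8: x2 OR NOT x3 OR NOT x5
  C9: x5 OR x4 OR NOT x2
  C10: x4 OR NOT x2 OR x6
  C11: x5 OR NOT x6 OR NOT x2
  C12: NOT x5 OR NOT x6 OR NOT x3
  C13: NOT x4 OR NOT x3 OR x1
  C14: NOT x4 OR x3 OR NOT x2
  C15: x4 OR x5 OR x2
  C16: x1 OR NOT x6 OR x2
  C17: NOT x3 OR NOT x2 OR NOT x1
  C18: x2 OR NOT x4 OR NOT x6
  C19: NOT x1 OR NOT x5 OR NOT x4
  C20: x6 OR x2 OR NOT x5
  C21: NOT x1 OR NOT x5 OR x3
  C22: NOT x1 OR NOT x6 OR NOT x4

Suppose x1 = true.
Suppose x5 = false.
Suppose x2 = false.
Unit clause (x3) forces x3 = true.
Unit clause (x4) forces x4 = true.
Unit clause (NOT x6) forces x6 = false.
Every clause now holds.
A satisfying assignment: x1: true, x2: false, x3: true, x4: true, x5: false, x6: false.

Yes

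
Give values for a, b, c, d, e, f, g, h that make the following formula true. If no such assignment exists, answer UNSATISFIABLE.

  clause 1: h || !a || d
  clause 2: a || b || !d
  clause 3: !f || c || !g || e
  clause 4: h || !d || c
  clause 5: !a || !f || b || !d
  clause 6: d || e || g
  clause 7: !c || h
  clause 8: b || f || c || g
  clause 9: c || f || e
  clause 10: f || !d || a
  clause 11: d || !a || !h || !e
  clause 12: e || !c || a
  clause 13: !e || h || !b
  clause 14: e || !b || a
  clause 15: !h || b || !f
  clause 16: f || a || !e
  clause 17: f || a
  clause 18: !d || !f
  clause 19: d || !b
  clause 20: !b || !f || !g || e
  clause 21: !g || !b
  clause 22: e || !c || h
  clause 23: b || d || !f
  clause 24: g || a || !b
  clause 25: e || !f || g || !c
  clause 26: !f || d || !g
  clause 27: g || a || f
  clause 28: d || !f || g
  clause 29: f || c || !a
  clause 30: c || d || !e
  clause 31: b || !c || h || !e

a=true,  b=false,  c=true,  d=false,  e=false,  f=false,  g=true,  h=true

Branch on c: set c = true.
Unit clause (h) forces h = true.
Branch on e: set e = false.
Unit clause (a) forces a = true.
Branch on d: set d = false.
Unit clause (g) forces g = true.
Unit clause (!b) forces b = false.
Unit clause (!f) forces f = false.
Every clause now holds.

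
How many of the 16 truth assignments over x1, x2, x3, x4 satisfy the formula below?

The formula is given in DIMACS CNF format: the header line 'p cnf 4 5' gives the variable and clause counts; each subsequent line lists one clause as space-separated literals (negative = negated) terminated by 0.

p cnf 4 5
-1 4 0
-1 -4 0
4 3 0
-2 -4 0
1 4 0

There are 2^4 = 16 truth assignments over (x1, x2, x3, x4).
Check each against the 5 clauses (columns in the order x1, x2, x3, x4):
  F F F F  ✗ fails (x4 ∨ x3)
  F F F T  ✓ satisfies all
  F F T F  ✗ fails (x1 ∨ x4)
  F F T T  ✓ satisfies all
  F T F F  ✗ fails (x4 ∨ x3)
  F T F T  ✗ fails (¬x2 ∨ ¬x4)
  F T T F  ✗ fails (x1 ∨ x4)
  F T T T  ✗ fails (¬x2 ∨ ¬x4)
  T F F F  ✗ fails (¬x1 ∨ x4)
  T F F T  ✗ fails (¬x1 ∨ ¬x4)
  T F T F  ✗ fails (¬x1 ∨ x4)
  T F T T  ✗ fails (¬x1 ∨ ¬x4)
  T T F F  ✗ fails (¬x1 ∨ x4)
  T T F T  ✗ fails (¬x1 ∨ ¬x4)
  T T T F  ✗ fails (¬x1 ∨ x4)
  T T T T  ✗ fails (¬x1 ∨ ¬x4)
2 of the 16 rows are models.

2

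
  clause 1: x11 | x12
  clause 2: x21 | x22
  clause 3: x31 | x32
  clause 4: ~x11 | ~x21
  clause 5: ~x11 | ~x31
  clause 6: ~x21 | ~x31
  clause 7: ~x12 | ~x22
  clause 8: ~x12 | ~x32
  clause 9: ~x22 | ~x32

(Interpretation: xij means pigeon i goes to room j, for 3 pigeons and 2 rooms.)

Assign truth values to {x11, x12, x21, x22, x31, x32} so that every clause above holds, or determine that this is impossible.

UNSATISFIABLE

Try x11 = 1.
Unit clause (~x21) forces x21 = 0.
Unit clause (x22) forces x22 = 1.
Unit clause (~x31) forces x31 = 0.
Unit clause (x32) forces x32 = 1.
Now (~x32) is unsatisfied and unit — conflict.
So x11 must be the other value — set x11 = 0.
Unit clause (x12) forces x12 = 1.
Unit clause (~x22) forces x22 = 0.
Unit clause (x21) forces x21 = 1.
Unit clause (~x31) forces x31 = 0.
Unit clause (x32) forces x32 = 1.
Now (~x32) is unsatisfied and unit — conflict.
Either choice for x11 ends in contradiction.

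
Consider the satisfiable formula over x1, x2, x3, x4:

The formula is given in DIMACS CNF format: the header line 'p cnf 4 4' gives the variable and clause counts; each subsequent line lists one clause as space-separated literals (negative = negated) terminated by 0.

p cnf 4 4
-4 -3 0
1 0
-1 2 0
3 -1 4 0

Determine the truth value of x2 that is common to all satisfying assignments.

True

Suppose x2 = False.
(x1) alone gives x1 = True.
Now (¬x1) is unsatisfied and unit — conflict.
So every satisfying assignment has x2 = True.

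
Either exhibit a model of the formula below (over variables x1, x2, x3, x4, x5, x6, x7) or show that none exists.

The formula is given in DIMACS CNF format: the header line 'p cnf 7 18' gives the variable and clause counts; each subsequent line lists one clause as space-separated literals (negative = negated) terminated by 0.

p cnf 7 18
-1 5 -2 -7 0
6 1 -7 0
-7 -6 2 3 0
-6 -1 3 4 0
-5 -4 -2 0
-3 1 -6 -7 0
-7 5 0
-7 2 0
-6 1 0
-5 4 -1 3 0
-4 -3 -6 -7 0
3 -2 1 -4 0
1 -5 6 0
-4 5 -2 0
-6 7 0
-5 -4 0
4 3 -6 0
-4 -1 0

x1 ↦ True,  x2 ↦ True,  x3 ↦ True,  x4 ↦ False,  x5 ↦ True,  x6 ↦ False,  x7 ↦ True

Branch on x7: set x7 = True.
From the singleton clause (x5), x5 = True.
From the singleton clause (x2), x2 = True.
From the singleton clause (¬x4), x4 = False.
Branch on x6: set x6 = False.
From the singleton clause (x1), x1 = True.
From the singleton clause (x3), x3 = True.
Every clause now holds.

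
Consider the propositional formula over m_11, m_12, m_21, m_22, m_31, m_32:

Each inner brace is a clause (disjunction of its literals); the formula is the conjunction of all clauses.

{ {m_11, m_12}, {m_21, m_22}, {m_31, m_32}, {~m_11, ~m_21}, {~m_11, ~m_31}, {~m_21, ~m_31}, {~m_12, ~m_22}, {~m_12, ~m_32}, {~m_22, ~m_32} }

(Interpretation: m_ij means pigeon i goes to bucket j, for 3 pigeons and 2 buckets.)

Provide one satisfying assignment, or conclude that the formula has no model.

UNSATISFIABLE

Try m_11 = 1.
The clause (~m_21) is unit, so m_21 = 0.
The clause (m_22) is unit, so m_22 = 1.
The clause (~m_31) is unit, so m_31 = 0.
The clause (m_32) is unit, so m_32 = 1.
But (~m_32) is also a unit clause — contradiction.
Backtrack on m_11: now try m_11 = 0.
The clause (m_12) is unit, so m_12 = 1.
The clause (~m_22) is unit, so m_22 = 0.
The clause (m_21) is unit, so m_21 = 1.
The clause (~m_31) is unit, so m_31 = 0.
The clause (m_32) is unit, so m_32 = 1.
But (~m_32) is also a unit clause — contradiction.
Neither m_11 = 1 nor m_11 = 0 works.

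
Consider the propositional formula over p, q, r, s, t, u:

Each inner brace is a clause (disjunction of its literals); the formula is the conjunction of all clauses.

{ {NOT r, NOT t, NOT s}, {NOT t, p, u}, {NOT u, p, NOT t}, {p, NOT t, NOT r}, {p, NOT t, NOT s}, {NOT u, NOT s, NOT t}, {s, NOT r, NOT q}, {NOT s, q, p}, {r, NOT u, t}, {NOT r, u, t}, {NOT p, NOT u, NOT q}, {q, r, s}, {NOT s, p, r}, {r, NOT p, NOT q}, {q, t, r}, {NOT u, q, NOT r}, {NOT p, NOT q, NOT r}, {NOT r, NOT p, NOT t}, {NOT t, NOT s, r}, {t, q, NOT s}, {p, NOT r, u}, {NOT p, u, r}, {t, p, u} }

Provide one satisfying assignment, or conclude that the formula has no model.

p: false; q: true; r: true; s: true; t: false; u: true

Try r = true.
Try t = false.
Unit clause (u) forces u = true.
Unit clause (q) forces q = true.
Unit clause (s) forces s = true.
Unit clause (NOT p) forces p = false.
Every clause now holds.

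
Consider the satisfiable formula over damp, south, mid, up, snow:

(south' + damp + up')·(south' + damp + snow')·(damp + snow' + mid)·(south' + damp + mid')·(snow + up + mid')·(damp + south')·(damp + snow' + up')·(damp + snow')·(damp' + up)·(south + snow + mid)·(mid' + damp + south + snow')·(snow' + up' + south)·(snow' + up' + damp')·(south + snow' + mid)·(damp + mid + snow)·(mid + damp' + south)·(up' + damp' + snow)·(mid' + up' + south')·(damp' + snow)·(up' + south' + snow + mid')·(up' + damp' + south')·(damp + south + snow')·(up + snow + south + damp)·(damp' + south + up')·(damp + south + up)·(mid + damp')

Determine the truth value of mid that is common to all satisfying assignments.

True

Suppose mid = 0.
The clause (damp') is unit, so damp = 0.
The clause (snow') is unit, so snow = 0.
But (snow) is also a unit clause — contradiction.
So every satisfying assignment has mid = True.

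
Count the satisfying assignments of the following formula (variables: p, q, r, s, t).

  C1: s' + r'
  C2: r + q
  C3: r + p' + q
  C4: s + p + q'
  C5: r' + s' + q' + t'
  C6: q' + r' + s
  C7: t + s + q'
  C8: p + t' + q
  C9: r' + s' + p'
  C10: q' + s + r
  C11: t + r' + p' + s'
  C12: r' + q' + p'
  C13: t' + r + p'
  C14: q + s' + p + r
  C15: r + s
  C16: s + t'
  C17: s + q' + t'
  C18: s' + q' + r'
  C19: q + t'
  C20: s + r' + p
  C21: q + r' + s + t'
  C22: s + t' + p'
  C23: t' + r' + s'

4

There are 2^5 = 32 truth assignments over (p, q, r, s, t).
Split on r. With r = 1, the clauses containing r are satisfied and r' drops from the rest; 1 of the 2^4 = 16 assignments to the other variables satisfy what remains.
With r = 0, by the same count on the reduced clause set, 3 assignments work.
Total: 1 + 3 = 4.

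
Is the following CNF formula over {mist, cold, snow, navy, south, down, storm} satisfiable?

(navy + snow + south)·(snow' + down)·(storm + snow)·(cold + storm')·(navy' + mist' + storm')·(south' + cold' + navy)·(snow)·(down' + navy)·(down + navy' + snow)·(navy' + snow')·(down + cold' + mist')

Unit clause (snow) forces snow = 1.
Unit clause (down) forces down = 1.
Unit clause (navy) forces navy = 1.
But (navy') is also a unit clause — contradiction.
No assignment satisfies every clause.

Unsatisfiable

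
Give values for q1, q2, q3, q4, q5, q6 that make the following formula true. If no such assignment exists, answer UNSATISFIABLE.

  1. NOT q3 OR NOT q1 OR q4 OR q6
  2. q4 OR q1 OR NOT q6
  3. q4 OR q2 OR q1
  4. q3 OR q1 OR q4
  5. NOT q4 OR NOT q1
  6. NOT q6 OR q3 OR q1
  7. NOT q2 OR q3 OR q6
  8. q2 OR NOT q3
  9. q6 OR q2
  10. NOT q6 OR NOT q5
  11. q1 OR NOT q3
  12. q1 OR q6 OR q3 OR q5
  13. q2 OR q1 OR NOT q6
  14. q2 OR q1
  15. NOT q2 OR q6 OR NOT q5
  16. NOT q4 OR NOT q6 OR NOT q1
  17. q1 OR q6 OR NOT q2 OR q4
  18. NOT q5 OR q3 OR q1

q1 ↦ true,  q2 ↦ false,  q3 ↦ false,  q4 ↦ false,  q5 ↦ false,  q6 ↦ true

Suppose q4 = false.
Suppose q1 = true.
Suppose q3 = false.
Suppose q2 = false.
The clause (q6) is unit, so q6 = true.
The clause (NOT q5) is unit, so q5 = false.
This assignment satisfies each clause.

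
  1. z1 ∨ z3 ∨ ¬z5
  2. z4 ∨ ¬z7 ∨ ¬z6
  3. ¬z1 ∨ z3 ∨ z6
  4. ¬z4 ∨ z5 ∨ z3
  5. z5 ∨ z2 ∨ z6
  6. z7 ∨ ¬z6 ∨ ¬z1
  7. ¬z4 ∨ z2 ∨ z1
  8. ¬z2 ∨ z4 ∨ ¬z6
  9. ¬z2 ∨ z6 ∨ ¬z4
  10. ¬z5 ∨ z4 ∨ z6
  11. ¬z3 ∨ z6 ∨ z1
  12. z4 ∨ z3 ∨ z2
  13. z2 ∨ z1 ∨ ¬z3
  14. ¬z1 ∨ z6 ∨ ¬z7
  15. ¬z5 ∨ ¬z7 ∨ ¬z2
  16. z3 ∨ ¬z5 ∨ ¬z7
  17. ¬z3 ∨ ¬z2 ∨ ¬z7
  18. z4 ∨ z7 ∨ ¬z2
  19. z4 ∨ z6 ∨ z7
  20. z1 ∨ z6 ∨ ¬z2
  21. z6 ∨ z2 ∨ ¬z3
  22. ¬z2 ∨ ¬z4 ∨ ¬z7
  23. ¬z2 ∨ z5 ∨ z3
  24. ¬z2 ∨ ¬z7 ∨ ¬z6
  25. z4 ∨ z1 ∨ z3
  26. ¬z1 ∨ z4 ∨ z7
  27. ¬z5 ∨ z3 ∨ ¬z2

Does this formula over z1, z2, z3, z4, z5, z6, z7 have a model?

Case z1 = True:
Case z3 = True:
Case z7 = True:
Unit clause (z6) forces z6 = True.
Unit clause (z4) forces z4 = True.
Unit clause (¬z2) forces z2 = False.
Every clause is now satisfied; z5 is unconstrained.
A satisfying assignment: z1: True, z2: False, z3: True, z4: True, z5: False, z6: True, z7: True.

Yes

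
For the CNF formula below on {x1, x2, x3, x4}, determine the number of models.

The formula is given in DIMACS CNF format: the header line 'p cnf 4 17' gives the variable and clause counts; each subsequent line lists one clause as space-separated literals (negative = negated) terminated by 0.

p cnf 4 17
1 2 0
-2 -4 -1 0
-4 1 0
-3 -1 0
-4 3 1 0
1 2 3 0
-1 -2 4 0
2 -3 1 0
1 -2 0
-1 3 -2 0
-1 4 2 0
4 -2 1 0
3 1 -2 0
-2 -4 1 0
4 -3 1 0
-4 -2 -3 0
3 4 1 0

1

There are 2^4 = 16 truth assignments over (x1, x2, x3, x4).
Check each against the 17 clauses (columns in the order x1, x2, x3, x4):
  F F F F  ✗ fails (x1 ∨ x2)
  F F F T  ✗ fails (x1 ∨ x2)
  F F T F  ✗ fails (x1 ∨ x2)
  F F T T  ✗ fails (x1 ∨ x2)
  F T F F  ✗ fails (x1 ∨ ¬x2)
  F T F T  ✗ fails (¬x4 ∨ x1)
  F T T F  ✗ fails (x1 ∨ ¬x2)
  F T T T  ✗ fails (¬x4 ∨ x1)
  T F F F  ✗ fails (¬x1 ∨ x4 ∨ x2)
  T F F T  ✓ satisfies all
  T F T F  ✗ fails (¬x3 ∨ ¬x1)
  T F T T  ✗ fails (¬x3 ∨ ¬x1)
  T T F F  ✗ fails (¬x1 ∨ ¬x2 ∨ x4)
  T T F T  ✗ fails (¬x2 ∨ ¬x4 ∨ ¬x1)
  T T T F  ✗ fails (¬x3 ∨ ¬x1)
  T T T T  ✗ fails (¬x2 ∨ ¬x4 ∨ ¬x1)
1 of the 16 rows is a model.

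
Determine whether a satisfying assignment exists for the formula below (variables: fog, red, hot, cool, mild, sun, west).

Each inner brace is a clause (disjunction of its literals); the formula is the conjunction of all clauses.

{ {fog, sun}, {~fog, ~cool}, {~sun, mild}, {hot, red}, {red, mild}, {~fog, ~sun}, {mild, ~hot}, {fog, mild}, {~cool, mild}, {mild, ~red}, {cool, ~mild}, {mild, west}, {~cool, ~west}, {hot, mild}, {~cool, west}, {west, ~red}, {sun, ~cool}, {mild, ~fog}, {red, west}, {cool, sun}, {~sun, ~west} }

No

Case fog = 1:
Unit clause (~cool) forces cool = 0.
Unit clause (~sun) forces sun = 0.
That conflicts with the unit clause (sun).
That branch fails; take fog = 0 instead.
Unit clause (sun) forces sun = 1.
Unit clause (mild) forces mild = 1.
Unit clause (cool) forces cool = 1.
Unit clause (~west) forces west = 0.
That conflicts with the unit clause (west).
Neither fog = 1 nor fog = 0 works.
No assignment satisfies every clause.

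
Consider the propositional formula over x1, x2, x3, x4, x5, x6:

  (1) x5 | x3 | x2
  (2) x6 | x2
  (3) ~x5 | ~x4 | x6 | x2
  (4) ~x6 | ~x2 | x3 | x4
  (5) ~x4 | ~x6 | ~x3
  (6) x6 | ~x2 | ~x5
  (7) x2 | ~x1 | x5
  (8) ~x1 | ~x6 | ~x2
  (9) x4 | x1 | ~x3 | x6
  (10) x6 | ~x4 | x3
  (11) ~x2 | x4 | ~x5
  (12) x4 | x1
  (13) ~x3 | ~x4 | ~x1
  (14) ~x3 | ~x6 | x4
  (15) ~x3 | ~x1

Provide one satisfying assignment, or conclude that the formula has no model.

x1: 0,  x2: 0,  x3: 0,  x4: 1,  x5: 1,  x6: 1

Suppose x6 = 1.
Suppose x4 = 1.
The clause (~x3) is unit, so x3 = 0.
Suppose x5 = 1.
Suppose x1 = 0.
Every clause is now satisfied; x2 is unconstrained.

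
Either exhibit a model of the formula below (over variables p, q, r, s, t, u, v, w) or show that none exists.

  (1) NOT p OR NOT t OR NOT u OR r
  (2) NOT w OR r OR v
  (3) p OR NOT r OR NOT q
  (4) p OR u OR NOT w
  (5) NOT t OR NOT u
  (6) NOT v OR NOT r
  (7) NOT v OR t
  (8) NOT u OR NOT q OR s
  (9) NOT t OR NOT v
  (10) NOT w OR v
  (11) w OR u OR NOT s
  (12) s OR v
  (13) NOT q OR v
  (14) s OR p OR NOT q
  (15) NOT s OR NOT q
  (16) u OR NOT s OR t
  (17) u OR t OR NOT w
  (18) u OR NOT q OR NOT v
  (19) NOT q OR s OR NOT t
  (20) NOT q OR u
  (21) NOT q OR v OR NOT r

Branch on t: set t = false.
The clause (NOT v) is unit, so v = false.
The clause (NOT w) is unit, so w = false.
The clause (s) is unit, so s = true.
The clause (u) is unit, so u = true.
The clause (NOT q) is unit, so q = false.
No clause remains; p, r are free.

p ↦ false, q ↦ false, r ↦ false, s ↦ true, t ↦ false, u ↦ true, v ↦ false, w ↦ false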